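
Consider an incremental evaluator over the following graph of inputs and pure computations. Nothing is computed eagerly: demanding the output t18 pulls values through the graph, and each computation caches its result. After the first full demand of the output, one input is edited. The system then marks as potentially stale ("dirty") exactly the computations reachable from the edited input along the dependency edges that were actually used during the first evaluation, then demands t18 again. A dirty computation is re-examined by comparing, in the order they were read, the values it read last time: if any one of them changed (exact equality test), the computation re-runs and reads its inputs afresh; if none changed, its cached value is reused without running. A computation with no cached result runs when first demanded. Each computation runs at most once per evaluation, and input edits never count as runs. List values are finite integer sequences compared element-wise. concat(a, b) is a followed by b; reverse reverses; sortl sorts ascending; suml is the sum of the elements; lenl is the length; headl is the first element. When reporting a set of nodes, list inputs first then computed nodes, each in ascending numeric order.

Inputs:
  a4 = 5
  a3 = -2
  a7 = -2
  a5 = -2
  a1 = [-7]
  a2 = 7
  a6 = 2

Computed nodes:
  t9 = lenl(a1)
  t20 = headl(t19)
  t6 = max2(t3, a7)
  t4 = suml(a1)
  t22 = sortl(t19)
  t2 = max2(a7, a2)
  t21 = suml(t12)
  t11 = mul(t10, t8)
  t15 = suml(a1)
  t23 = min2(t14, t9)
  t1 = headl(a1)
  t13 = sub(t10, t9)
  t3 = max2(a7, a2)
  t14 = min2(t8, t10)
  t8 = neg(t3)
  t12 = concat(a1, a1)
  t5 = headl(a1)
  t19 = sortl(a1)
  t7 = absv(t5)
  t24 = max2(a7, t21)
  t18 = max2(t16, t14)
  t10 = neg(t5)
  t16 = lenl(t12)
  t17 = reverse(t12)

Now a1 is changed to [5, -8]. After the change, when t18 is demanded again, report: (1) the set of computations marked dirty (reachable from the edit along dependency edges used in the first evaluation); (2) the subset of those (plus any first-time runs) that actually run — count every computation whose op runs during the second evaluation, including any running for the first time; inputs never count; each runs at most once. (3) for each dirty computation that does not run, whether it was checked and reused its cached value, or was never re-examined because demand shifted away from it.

Initial pass — values computed on the first demand:
  t3 = max2(-2, 7) = 7
  t5 = headl([-7]) = -7
  t8 = neg(7) = -7
  t10 = neg(-7) = 7
  t12 = concat([-7], [-7]) = [-7, -7]
  t14 = min2(-7, 7) = -7
  t16 = lenl([-7, -7]) = 2
  t18 = max2(2, -7) = 2

Second demand — change propagation:
  t5: re-runs because a1 [-7]->[5, -8]; new result 5.
  t10: re-runs because t5 -7->5; new result -5.
  t12: re-runs because a1 [-7]->[5, -8]; a1 [-7]->[5, -8]; new result [5, -8, 5, -8].
  t14: re-runs because t10 7->-5; new result -7 (unchanged).
  t16: re-runs because t12 [-7, -7]->[5, -8, 5, -8]; new result 4.
  t18: re-runs because t16 2->4; new result 4.

Dirty set: t5, t10, t12, t14, t16, t18.
Run set: t5, t10, t12, t14, t16, t18 (6 run).
All dirty computations ended up running.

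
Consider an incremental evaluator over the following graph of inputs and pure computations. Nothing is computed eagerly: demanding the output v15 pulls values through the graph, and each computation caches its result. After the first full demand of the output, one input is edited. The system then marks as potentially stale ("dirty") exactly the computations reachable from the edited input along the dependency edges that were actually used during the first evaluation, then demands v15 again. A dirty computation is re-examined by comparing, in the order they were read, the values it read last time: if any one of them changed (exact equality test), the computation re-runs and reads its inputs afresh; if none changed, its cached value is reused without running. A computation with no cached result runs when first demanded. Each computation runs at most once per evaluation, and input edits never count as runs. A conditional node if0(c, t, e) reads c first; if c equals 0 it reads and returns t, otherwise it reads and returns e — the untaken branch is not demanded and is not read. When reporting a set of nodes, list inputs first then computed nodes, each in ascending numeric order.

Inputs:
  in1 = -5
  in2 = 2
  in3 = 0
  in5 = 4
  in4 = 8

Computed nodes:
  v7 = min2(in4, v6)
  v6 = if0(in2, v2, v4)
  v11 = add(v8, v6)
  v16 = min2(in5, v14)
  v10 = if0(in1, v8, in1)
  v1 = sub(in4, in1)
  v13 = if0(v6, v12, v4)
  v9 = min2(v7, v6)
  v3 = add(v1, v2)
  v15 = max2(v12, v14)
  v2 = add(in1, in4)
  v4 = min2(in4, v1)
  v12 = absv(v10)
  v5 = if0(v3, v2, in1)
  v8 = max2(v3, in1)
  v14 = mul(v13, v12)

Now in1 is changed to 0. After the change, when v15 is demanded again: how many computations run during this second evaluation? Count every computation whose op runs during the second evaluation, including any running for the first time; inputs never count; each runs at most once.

Run set: v1, v2, v3, v4, v8, v10, v12, v14, v15 (9 run).
The important point: the flipped condition pulls in fresh nodes; v2, v3, v8 run for the first time.

Initial pass — values computed on the first demand:
  v1 = sub(8, -5) = 13
  v4 = min2(8, 13) = 8
  v6 = if0(in2=2 -> else branch v4) = 8
  v10 = if0(in1=-5 -> else branch in1) = -5
  v12 = absv(-5) = 5
  v13 = if0(v6=8 -> else branch v4) = 8
  v14 = mul(8, 5) = 40
  v15 = max2(5, 40) = 40

Second demand — change propagation:
  v1: re-runs because in1 -5->0; new result 8.
  v2: newly demanded (no cache) — executes and yields 8.
  v3: newly demanded (no cache) — executes and yields 16.
  v4: re-runs because v1 13->8; new result 8 (unchanged).
  v6: re-examined; everything it read last time is the same (in2 unchanged, v4 unchanged) — cache 8 kept, no run.
  v8: newly demanded (no cache) — executes and yields 16.
  v10: re-runs because in1 -5->0; in1 -5->0; new result 16.
  v12: re-runs because v10 -5->16; new result 16.
  v13: re-examined; everything it read last time is the same (v6 unchanged, v4 unchanged) — cache 8 kept, no run.
  v14: re-runs because v12 5->16; new result 128.
  v15: re-runs because v12 5->16; v14 40->128; new result 128.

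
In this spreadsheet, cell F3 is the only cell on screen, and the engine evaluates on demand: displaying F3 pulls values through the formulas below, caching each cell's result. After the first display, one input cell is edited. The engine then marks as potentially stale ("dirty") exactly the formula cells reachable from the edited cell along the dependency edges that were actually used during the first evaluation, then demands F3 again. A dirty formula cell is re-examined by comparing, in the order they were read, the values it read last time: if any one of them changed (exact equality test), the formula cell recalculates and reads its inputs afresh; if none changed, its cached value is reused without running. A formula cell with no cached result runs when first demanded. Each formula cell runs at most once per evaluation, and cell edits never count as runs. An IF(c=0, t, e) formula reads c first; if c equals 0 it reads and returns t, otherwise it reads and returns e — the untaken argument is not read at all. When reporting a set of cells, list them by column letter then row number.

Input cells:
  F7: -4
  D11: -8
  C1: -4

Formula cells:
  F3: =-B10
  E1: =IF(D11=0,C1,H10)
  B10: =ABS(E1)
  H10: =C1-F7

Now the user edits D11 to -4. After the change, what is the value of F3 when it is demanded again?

F3 now evaluates to 0.
The important point: E1 recomputes to an identical value, and the output ends up unchanged.

Initial pass — values computed on the first demand:
  H10 = -4 - -4 = 0
  E1 = IF(D11=0: D11=-8 -> else branch H10) = 0
  B10 = ABS(0) = 0
  F3 = -(0) = 0

Second demand — change propagation:
  E1: re-runs because D11 -8->-4; new result 0 (unchanged).
  B10: re-examined; everything it read last time is the same (E1 unchanged) — cache 0 kept, no run.
  F3: re-examined; everything it read last time is the same (B10 unchanged) — cache 0 kept, no run.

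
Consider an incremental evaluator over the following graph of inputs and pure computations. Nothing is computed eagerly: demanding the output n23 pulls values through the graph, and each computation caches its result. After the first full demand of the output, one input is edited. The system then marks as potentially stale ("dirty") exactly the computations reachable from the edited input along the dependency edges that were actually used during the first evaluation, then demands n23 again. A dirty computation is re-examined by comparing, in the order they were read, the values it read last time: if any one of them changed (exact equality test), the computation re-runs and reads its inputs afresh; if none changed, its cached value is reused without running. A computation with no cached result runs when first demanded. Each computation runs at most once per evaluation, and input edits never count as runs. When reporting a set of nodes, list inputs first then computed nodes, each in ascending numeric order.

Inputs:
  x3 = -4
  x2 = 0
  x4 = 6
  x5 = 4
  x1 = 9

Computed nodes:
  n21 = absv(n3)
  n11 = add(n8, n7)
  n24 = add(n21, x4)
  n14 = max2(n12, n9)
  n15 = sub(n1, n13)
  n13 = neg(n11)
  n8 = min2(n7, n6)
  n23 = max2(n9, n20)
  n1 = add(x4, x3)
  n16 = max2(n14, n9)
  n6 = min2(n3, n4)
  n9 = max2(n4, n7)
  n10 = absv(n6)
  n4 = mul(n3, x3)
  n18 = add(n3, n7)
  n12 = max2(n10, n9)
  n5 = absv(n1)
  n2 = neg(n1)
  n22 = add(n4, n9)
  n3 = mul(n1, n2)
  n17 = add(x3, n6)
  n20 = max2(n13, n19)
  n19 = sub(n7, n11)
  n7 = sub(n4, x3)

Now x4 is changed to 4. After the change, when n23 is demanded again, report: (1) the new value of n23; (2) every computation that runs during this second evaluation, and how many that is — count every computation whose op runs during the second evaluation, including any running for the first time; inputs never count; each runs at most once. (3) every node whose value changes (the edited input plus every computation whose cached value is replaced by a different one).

n23 now evaluates to 4.
Run set: n1, n2, n3, n4, n6, n7, n8, n9, n11, n13, n19, n20, n23 (13 run).
Changed values: x4, n1, n2, n3, n4, n6, n7, n8, n9, n11, n13, n19, n20, n23.

Initial pass — values computed on the first demand:
  n1 = add(6, -4) = 2
  n2 = neg(2) = -2
  n3 = mul(2, -2) = -4
  n4 = mul(-4, -4) = 16
  n6 = min2(-4, 16) = -4
  n7 = sub(16, -4) = 20
  n8 = min2(20, -4) = -4
  n9 = max2(16, 20) = 20
  n11 = add(-4, 20) = 16
  n13 = neg(16) = -16
  n19 = sub(20, 16) = 4
  n20 = max2(-16, 4) = 4
  n23 = max2(20, 4) = 20

Second demand — change propagation:
  n1: re-runs because x4 6->4; new result 0.
  n2: re-runs because n1 2->0; new result 0.
  n3: re-runs because n1 2->0; n2 -2->0; new result 0.
  n4: re-runs because n3 -4->0; new result 0.
  n6: re-runs because n3 -4->0; n4 16->0; new result 0.
  n7: re-runs because n4 16->0; new result 4.
  n8: re-runs because n7 20->4; n6 -4->0; new result 0.
  n9: re-runs because n4 16->0; n7 20->4; new result 4.
  n11: re-runs because n8 -4->0; n7 20->4; new result 4.
  n13: re-runs because n11 16->4; new result -4.
  n19: re-runs because n7 20->4; n11 16->4; new result 0.
  n20: re-runs because n13 -16->-4; n19 4->0; new result 0.
  n23: re-runs because n9 20->4; n20 4->0; new result 4.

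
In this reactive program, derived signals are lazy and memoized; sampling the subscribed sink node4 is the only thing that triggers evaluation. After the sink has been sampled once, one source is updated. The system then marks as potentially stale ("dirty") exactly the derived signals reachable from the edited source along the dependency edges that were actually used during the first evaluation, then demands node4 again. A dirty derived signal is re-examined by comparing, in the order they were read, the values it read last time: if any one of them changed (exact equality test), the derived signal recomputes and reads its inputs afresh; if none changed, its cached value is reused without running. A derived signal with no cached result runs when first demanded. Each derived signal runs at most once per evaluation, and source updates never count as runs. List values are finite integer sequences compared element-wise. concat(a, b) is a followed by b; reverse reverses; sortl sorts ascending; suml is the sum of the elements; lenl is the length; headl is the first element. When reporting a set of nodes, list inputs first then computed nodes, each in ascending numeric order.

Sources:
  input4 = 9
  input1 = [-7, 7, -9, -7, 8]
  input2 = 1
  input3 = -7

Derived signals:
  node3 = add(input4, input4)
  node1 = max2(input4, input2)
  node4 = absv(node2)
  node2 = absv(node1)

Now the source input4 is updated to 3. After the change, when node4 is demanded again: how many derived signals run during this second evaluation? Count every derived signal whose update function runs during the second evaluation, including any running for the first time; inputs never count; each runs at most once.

3 derived signals run: node1, node2, node4.

First demand of the output computes:
  node1 = max2(9, 1) = 9
  node2 = absv(9) = 9
  node4 = absv(9) = 9

After the edit, cleaning proceeds:
  node1: a read changed (input4 9->3) — executes, giving 3.
  node2: a read changed (node1 9->3) — executes, giving 3.
  node4: a read changed (node2 9->3) — executes, giving 3.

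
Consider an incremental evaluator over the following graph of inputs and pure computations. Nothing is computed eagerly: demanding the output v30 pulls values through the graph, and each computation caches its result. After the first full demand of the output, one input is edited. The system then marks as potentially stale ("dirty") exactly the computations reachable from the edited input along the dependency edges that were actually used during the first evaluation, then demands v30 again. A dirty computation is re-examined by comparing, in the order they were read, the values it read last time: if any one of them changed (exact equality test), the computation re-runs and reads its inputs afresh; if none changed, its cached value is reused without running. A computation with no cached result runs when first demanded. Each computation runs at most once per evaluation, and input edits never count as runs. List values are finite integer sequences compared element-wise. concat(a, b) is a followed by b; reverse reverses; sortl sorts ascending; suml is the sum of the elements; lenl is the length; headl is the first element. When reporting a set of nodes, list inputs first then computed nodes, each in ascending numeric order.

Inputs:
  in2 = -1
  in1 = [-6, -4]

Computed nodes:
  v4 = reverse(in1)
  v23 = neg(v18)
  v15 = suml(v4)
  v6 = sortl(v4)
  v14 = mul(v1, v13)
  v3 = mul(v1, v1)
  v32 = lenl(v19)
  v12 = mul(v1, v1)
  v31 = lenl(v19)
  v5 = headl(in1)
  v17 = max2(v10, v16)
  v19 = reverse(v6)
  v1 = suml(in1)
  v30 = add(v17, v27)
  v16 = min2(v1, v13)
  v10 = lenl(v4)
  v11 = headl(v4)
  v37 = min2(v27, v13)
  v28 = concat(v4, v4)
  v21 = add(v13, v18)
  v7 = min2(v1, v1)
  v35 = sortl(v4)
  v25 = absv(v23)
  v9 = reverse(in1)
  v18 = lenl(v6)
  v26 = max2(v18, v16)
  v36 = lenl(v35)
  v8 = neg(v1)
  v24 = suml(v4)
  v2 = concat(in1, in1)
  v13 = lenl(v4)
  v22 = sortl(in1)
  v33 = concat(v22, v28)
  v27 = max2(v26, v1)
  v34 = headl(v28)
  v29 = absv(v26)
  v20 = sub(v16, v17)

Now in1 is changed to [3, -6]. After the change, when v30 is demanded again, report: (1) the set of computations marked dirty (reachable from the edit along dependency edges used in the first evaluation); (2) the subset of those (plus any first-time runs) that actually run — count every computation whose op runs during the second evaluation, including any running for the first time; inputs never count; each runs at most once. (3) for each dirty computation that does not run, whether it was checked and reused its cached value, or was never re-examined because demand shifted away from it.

Dirty set: v1, v4, v6, v10, v13, v16, v17, v18, v26, v27, v30.
Run set: v1, v4, v6, v10, v13, v16, v17, v18, v26, v27 (10 run).
Re-examined without running (cache reused): v30.
The important point: at v30 every value read last time is unchanged, so the dirty flag clears without a run.

Initial pass — values computed on the first demand:
  v1 = suml([-6, -4]) = -10
  v4 = reverse([-6, -4]) = [-4, -6]
  v6 = sortl([-4, -6]) = [-6, -4]
  v10 = lenl([-4, -6]) = 2
  v13 = lenl([-4, -6]) = 2
  v16 = min2(-10, 2) = -10
  v17 = max2(2, -10) = 2
  v18 = lenl([-6, -4]) = 2
  v26 = max2(2, -10) = 2
  v27 = max2(2, -10) = 2
  v30 = add(2, 2) = 4

Second demand — change propagation:
  v1: re-runs because in1 [-6, -4]->[3, -6]; new result -3.
  v4: re-runs because in1 [-6, -4]->[3, -6]; new result [-6, 3].
  v6: re-runs because v4 [-4, -6]->[-6, 3]; new result [-6, 3].
  v10: re-runs because v4 [-4, -6]->[-6, 3]; new result 2 (unchanged).
  v13: re-runs because v4 [-4, -6]->[-6, 3]; new result 2 (unchanged).
  v16: re-runs because v1 -10->-3; new result -3.
  v17: re-runs because v16 -10->-3; new result 2 (unchanged).
  v18: re-runs because v6 [-6, -4]->[-6, 3]; new result 2 (unchanged).
  v26: re-runs because v16 -10->-3; new result 2 (unchanged).
  v27: re-runs because v1 -10->-3; new result 2 (unchanged).
  v30: re-examined; everything it read last time is the same (v17 unchanged, v27 unchanged) — cache 4 kept, no run.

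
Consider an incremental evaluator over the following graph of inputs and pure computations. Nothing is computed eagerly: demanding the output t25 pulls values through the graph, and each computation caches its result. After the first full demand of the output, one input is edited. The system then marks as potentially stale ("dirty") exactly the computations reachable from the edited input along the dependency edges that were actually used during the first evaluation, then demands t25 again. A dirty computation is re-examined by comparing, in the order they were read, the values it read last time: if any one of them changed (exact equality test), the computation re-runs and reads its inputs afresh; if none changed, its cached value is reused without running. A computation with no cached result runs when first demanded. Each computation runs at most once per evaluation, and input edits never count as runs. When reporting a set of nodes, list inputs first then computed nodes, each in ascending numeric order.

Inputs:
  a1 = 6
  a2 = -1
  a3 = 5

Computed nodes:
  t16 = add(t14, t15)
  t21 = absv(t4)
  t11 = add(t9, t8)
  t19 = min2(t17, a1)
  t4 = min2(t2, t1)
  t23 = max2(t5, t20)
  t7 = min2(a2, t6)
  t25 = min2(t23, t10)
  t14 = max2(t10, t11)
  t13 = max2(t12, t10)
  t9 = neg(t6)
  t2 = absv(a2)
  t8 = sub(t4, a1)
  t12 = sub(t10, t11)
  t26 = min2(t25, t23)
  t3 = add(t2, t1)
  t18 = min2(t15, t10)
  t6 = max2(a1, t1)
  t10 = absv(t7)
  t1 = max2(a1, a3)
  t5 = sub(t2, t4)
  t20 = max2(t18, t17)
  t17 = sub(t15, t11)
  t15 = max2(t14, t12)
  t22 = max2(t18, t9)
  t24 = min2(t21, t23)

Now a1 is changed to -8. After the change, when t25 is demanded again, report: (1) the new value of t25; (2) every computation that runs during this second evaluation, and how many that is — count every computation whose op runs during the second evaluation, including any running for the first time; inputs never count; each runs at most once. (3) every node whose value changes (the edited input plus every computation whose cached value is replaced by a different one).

t25 now evaluates to 1.
Run set: t1, t4, t6, t7, t8, t9, t11, t12, t14, t15, t17, t18, t20, t23, t25 (15 run).
Changed values: a1, t1, t6, t8, t9, t11, t12, t14, t15, t17, t20, t23.
The important point: at t5 every value read last time is unchanged, so the dirty flag clears without a run.

Initial pass — values computed on the first demand:
  t1 = max2(6, 5) = 6
  t2 = absv(-1) = 1
  t4 = min2(1, 6) = 1
  t5 = sub(1, 1) = 0
  t6 = max2(6, 6) = 6
  t7 = min2(-1, 6) = -1
  t8 = sub(1, 6) = -5
  t9 = neg(6) = -6
  t10 = absv(-1) = 1
  t11 = add(-6, -5) = -11
  t12 = sub(1, -11) = 12
  t14 = max2(1, -11) = 1
  t15 = max2(1, 12) = 12
  t17 = sub(12, -11) = 23
  t18 = min2(12, 1) = 1
  t20 = max2(1, 23) = 23
  t23 = max2(0, 23) = 23
  t25 = min2(23, 1) = 1

Second demand — change propagation:
  t1: re-runs because a1 6->-8; new result 5.
  t4: re-runs because t1 6->5; new result 1 (unchanged).
  t5: re-examined; everything it read last time is the same (t2 unchanged, t4 unchanged) — cache 0 kept, no run.
  t6: re-runs because a1 6->-8; t1 6->5; new result 5.
  t7: re-runs because t6 6->5; new result -1 (unchanged).
  t8: re-runs because a1 6->-8; new result 9.
  t9: re-runs because t6 6->5; new result -5.
  t10: re-examined; everything it read last time is the same (t7 unchanged) — cache 1 kept, no run.
  t11: re-runs because t9 -6->-5; t8 -5->9; new result 4.
  t12: re-runs because t11 -11->4; new result -3.
  t14: re-runs because t11 -11->4; new result 4.
  t15: re-runs because t14 1->4; t12 12->-3; new result 4.
  t17: re-runs because t15 12->4; t11 -11->4; new result 0.
  t18: re-runs because t15 12->4; new result 1 (unchanged).
  t20: re-runs because t17 23->0; new result 1.
  t23: re-runs because t20 23->1; new result 1.
  t25: re-runs because t23 23->1; new result 1 (unchanged).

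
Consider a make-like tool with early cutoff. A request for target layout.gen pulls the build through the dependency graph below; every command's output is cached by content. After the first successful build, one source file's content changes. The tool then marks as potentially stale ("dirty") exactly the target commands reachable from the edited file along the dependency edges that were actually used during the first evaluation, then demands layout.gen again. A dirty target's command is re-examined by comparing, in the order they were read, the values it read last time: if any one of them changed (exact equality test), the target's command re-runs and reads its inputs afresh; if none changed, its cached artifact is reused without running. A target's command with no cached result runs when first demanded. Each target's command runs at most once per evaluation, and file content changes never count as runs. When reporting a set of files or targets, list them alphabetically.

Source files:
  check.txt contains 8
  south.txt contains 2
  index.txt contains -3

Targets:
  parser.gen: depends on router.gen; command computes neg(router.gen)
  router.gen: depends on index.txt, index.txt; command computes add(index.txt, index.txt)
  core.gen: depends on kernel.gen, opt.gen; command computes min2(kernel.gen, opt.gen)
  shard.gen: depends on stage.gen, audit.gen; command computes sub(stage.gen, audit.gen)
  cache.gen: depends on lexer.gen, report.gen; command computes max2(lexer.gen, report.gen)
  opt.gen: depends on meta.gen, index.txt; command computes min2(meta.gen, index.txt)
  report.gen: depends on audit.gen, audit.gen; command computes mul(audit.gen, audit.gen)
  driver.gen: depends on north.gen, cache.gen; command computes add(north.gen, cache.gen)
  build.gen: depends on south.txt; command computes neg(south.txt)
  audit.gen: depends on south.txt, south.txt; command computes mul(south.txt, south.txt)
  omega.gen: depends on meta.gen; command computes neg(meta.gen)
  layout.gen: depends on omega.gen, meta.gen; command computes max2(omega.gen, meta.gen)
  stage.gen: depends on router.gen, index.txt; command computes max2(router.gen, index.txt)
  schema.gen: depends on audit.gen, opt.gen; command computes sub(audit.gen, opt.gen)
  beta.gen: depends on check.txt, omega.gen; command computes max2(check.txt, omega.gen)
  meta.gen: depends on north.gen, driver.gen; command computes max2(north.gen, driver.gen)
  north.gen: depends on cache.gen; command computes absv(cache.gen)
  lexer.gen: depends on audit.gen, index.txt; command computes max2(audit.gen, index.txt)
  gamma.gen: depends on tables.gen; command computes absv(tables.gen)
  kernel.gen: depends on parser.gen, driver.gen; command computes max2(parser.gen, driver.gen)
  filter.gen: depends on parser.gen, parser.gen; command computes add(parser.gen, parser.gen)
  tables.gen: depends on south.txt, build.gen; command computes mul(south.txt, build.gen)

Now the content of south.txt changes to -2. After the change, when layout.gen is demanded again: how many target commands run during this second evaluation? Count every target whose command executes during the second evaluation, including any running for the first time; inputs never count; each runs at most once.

1 target commands run: audit.gen.
Note the absorption at audit.gen: it re-runs yet its value is the same, leaving the output's value untouched.

First demand of the output computes:
  audit.gen = mul(2, 2) = 4
  lexer.gen = max2(4, -3) = 4
  report.gen = mul(4, 4) = 16
  cache.gen = max2(4, 16) = 16
  north.gen = absv(16) = 16
  driver.gen = add(16, 16) = 32
  meta.gen = max2(16, 32) = 32
  omega.gen = neg(32) = -32
  layout.gen = max2(-32, 32) = 32

After the edit, cleaning proceeds:
  audit.gen: a read changed (south.txt 2->-2; south.txt 2->-2) — executes, giving 4 — identical to its old value.
  lexer.gen: dirty, but its reads are unchanged (audit.gen unchanged, index.txt unchanged); cached 4 stands.
  report.gen: dirty, but its reads are unchanged (audit.gen unchanged, audit.gen unchanged); cached 16 stands.
  cache.gen: dirty, but its reads are unchanged (lexer.gen unchanged, report.gen unchanged); cached 16 stands.
  north.gen: dirty, but its reads are unchanged (cache.gen unchanged); cached 16 stands.
  driver.gen: dirty, but its reads are unchanged (north.gen unchanged, cache.gen unchanged); cached 32 stands.
  meta.gen: dirty, but its reads are unchanged (north.gen unchanged, driver.gen unchanged); cached 32 stands.
  omega.gen: dirty, but its reads are unchanged (meta.gen unchanged); cached -32 stands.
  layout.gen: dirty, but its reads are unchanged (omega.gen unchanged, meta.gen unchanged); cached 32 stands.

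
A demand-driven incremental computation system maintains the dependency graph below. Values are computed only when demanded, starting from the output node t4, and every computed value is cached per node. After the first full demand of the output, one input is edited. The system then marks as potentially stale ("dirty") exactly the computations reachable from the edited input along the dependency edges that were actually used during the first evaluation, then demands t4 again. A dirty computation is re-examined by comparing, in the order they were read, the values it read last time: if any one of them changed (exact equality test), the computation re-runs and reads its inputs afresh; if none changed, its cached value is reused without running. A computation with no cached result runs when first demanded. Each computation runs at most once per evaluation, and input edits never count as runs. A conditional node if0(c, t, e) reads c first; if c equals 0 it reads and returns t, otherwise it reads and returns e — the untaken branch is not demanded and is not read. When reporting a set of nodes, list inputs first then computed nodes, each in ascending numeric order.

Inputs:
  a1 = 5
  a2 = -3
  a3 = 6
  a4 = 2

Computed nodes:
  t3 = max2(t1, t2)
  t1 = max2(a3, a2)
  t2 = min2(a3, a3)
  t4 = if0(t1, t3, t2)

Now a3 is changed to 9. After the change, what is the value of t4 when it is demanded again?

New value of t4: 9.

First evaluation (everything demanded from the output):
  t1 = max2(6, -3) = 6
  t2 = min2(6, 6) = 6
  t4 = if0(t1=6 -> else branch t2) = 6

Propagation after the edit:
  t1: runs — a3 6->9; result 9.
  t2: runs — a3 6->9; a3 6->9; result 9.
  t4: runs — t1 6->9; t2 6->9; result 9.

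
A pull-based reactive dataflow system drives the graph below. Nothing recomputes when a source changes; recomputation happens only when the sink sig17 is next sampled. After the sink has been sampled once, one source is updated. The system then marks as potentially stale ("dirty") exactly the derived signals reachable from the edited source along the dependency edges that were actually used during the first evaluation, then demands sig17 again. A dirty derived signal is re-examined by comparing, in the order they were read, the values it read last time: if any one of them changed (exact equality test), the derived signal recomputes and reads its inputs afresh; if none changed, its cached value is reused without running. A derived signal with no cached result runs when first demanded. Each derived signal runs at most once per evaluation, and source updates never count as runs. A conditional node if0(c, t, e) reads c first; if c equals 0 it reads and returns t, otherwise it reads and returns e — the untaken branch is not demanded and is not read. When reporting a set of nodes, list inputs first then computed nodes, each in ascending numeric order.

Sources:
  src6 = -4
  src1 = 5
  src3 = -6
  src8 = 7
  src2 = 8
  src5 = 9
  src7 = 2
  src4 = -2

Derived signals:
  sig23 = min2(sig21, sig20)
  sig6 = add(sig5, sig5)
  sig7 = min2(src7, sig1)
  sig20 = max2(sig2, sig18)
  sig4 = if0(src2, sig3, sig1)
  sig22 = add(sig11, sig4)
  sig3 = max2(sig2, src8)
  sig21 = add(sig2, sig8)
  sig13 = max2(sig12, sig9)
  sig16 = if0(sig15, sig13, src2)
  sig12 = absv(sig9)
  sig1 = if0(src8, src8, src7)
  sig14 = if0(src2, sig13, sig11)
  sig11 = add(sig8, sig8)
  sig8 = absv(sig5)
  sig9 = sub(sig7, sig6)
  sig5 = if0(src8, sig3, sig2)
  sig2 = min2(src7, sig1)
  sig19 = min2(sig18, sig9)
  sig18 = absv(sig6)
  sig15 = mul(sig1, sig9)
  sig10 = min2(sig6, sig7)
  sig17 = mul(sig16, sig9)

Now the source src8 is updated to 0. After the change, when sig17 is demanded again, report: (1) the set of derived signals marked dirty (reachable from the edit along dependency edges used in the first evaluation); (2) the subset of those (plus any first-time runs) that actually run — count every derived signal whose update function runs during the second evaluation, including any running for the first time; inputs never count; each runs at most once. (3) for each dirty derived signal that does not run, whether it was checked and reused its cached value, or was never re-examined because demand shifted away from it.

First evaluation (everything demanded from the output):
  sig1 = if0(src8=7 -> else branch src7) = 2
  sig2 = min2(2, 2) = 2
  sig5 = if0(src8=7 -> else branch sig2) = 2
  sig6 = add(2, 2) = 4
  sig7 = min2(2, 2) = 2
  sig9 = sub(2, 4) = -2
  sig15 = mul(2, -2) = -4
  sig16 = if0(sig15=-4 -> else branch src2) = 8
  sig17 = mul(8, -2) = -16

Propagation after the edit:
  sig1: runs — src8 7->0; result 0.
  sig2: runs — sig1 2->0; result 0.
  sig3: demanded for the first time — runs, produces 0.
  sig5: runs — src8 7->0; sig2 2->0; result 0.
  sig6: runs — sig5 2->0; sig5 2->0; result 0.
  sig7: runs — sig1 2->0; result 0.
  sig9: runs — sig7 2->0; sig6 4->0; result 0.
  sig12: demanded for the first time — runs, produces 0.
  sig13: demanded for the first time — runs, produces 0.
  sig15: runs — sig1 2->0; sig9 -2->0; result 0.
  sig16: runs — sig15 -4->0; result 0.
  sig17: runs — sig16 8->0; sig9 -2->0; result 0.

Key observation: a condition flipped, so demand reaches new nodes — sig3, sig12, sig13 run for the first time.

Marked dirty: sig1, sig2, sig5, sig6, sig7, sig9, sig15, sig16, sig17.
Derived signals that run: sig1, sig2, sig3, sig5, sig6, sig7, sig9, sig12, sig13, sig15, sig16, sig17 — 12 in total.
Every dirty derived signal ran.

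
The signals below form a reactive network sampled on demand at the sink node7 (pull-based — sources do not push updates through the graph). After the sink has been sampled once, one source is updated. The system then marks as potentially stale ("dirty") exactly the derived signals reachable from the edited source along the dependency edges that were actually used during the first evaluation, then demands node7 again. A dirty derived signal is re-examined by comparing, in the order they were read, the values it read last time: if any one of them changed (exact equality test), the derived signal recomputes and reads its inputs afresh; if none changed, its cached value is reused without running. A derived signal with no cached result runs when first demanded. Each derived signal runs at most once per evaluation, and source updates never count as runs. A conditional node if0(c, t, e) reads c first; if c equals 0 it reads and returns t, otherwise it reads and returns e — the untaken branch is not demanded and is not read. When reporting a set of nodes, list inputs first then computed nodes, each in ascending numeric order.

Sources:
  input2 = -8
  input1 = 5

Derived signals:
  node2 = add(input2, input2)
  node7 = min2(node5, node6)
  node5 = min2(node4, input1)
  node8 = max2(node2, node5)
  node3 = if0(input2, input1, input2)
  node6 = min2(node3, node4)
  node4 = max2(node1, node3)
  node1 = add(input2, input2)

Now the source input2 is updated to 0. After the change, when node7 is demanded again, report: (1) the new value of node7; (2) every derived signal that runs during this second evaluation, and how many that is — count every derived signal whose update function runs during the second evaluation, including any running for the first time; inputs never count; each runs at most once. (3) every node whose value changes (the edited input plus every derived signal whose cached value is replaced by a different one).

Initial pass — values computed on the first demand:
  node1 = add(-8, -8) = -16
  node3 = if0(input2=-8 -> else branch input2) = -8
  node4 = max2(-16, -8) = -8
  node5 = min2(-8, 5) = -8
  node6 = min2(-8, -8) = -8
  node7 = min2(-8, -8) = -8

Second demand — change propagation:
  node1: re-runs because input2 -8->0; input2 -8->0; new result 0.
  node3: re-runs because input2 -8->0; input2 -8->0; new result 5.
  node4: re-runs because node1 -16->0; node3 -8->5; new result 5.
  node5: re-runs because node4 -8->5; new result 5.
  node6: re-runs because node3 -8->5; node4 -8->5; new result 5.
  node7: re-runs because node5 -8->5; node6 -8->5; new result 5.

node7 now evaluates to 5.
Run set: node1, node3, node4, node5, node6, node7 (6 run).
Changed values: input2, node1, node3, node4, node5, node6, node7.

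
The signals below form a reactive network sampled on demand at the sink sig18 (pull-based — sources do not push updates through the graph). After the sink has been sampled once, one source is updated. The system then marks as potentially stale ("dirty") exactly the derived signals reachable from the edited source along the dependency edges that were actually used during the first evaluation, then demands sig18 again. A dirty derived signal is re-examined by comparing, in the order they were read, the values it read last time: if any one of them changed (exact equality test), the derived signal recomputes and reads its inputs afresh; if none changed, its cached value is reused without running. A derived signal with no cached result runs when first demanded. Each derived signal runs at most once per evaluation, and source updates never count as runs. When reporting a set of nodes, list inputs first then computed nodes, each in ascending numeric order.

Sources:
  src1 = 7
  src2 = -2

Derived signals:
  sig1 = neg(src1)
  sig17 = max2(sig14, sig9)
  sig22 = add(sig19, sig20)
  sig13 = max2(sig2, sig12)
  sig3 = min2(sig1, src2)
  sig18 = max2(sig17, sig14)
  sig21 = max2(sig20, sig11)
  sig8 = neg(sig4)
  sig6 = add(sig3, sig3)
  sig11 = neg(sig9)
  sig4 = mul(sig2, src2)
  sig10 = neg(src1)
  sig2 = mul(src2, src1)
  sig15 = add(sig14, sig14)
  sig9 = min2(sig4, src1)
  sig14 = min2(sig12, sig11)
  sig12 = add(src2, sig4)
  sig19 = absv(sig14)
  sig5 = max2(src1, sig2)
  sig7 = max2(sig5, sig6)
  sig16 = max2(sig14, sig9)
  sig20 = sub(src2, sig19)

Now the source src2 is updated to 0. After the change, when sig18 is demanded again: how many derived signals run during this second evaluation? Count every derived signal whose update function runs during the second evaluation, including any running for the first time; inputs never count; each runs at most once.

Run set: sig2, sig4, sig9, sig11, sig12, sig14, sig17, sig18 (8 run).

Initial pass — values computed on the first demand:
  sig2 = mul(-2, 7) = -14
  sig4 = mul(-14, -2) = 28
  sig9 = min2(28, 7) = 7
  sig11 = neg(7) = -7
  sig12 = add(-2, 28) = 26
  sig14 = min2(26, -7) = -7
  sig17 = max2(-7, 7) = 7
  sig18 = max2(7, -7) = 7

Second demand — change propagation:
  sig2: re-runs because src2 -2->0; new result 0.
  sig4: re-runs because sig2 -14->0; src2 -2->0; new result 0.
  sig9: re-runs because sig4 28->0; new result 0.
  sig11: re-runs because sig9 7->0; new result 0.
  sig12: re-runs because src2 -2->0; sig4 28->0; new result 0.
  sig14: re-runs because sig12 26->0; sig11 -7->0; new result 0.
  sig17: re-runs because sig14 -7->0; sig9 7->0; new result 0.
  sig18: re-runs because sig17 7->0; sig14 -7->0; new result 0.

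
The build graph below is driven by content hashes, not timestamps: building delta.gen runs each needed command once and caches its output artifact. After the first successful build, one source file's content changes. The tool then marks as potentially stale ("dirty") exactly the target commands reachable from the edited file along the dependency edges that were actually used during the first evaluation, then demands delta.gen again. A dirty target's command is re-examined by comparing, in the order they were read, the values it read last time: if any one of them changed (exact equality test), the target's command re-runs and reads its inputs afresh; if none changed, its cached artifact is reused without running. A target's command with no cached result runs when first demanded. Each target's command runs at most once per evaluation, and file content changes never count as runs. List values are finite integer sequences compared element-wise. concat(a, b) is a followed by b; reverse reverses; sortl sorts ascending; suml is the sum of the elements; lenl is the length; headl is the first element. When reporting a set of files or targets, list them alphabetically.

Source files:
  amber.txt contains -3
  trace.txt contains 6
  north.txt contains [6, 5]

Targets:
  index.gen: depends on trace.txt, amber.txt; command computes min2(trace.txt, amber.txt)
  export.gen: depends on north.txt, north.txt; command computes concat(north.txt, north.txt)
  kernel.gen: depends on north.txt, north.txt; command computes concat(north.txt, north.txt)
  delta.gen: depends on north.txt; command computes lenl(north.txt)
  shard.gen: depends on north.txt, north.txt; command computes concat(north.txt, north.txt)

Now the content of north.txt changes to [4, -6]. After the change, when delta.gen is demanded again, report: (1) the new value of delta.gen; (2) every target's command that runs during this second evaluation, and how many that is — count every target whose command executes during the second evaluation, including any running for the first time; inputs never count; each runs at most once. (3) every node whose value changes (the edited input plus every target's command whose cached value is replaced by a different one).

Initial pass — values computed on the first demand:
  delta.gen = lenl([6, 5]) = 2

Second demand — change propagation:
  delta.gen: re-runs because north.txt [6, 5]->[4, -6]; new result 2 (unchanged).

delta.gen now evaluates to 2.
Run set: delta.gen (1 run).
Changed values: north.txt.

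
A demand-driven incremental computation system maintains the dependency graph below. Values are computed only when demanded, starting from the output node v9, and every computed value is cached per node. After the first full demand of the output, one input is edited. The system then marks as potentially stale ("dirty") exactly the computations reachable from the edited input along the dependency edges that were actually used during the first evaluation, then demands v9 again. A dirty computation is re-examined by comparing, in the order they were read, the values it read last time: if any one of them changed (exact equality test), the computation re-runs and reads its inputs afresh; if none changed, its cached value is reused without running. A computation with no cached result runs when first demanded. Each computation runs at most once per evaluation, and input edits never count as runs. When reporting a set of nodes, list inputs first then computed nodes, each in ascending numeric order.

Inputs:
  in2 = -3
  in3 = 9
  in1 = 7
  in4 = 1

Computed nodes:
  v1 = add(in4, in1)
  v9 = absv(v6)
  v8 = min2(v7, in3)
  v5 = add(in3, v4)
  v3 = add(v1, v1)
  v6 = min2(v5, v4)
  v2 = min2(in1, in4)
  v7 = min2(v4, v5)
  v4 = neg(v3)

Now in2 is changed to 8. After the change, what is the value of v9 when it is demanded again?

New value of v9: 16.
Key observation: in2 is never demanded by the output, so the edit triggers no recomputation at all.

First evaluation (everything demanded from the output):
  v1 = add(1, 7) = 8
  v3 = add(8, 8) = 16
  v4 = neg(16) = -16
  v5 = add(9, -16) = -7
  v6 = min2(-7, -16) = -16
  v9 = absv(-16) = 16

Propagation after the edit:
  in2 feeds no computation that the output demands — nothing is marked dirty and nothing runs.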